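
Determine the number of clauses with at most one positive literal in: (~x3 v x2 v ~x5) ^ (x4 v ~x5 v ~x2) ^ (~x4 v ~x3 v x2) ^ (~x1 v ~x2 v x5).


A Horn clause has at most one positive literal.
Clause 1: 1 positive lit(s) -> Horn
Clause 2: 1 positive lit(s) -> Horn
Clause 3: 1 positive lit(s) -> Horn
Clause 4: 1 positive lit(s) -> Horn
Total Horn clauses = 4.

4


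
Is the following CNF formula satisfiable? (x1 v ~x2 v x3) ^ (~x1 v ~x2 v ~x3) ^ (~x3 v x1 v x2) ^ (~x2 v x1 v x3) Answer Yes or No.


Check all 8 possible truth assignments.
Number of satisfying assignments found: 5.
The formula is satisfiable.

Yes


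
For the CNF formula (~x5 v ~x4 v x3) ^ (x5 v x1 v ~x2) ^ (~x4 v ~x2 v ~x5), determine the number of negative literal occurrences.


Scan each clause for negated literals.
Clause 1: 2 negative; Clause 2: 1 negative; Clause 3: 3 negative.
Total negative literal occurrences = 6.

6


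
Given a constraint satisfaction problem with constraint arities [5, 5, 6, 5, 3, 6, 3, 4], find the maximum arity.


The arities are: 5, 5, 6, 5, 3, 6, 3, 4.
Scan for the maximum value.
Maximum arity = 6.

6


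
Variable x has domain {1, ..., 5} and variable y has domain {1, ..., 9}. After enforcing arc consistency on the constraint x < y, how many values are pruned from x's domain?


For the constraint x < y, x needs a supporting value in y's domain.
x can be at most 8 (one less than y's maximum).
Valid x values from domain: 5 out of 5.
Pruned = 5 - 5 = 0.

0


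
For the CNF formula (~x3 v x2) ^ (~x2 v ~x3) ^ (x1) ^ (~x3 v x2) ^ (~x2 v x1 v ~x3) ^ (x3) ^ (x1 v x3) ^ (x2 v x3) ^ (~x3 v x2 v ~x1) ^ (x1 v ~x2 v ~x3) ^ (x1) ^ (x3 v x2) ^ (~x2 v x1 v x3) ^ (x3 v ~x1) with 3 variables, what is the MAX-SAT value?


Enumerate all 8 truth assignments.
For each, count how many of the 14 clauses are satisfied.
The formula is not fully satisfiable, so the maximum is below 14.
Maximum simultaneously satisfiable clauses = 13.

13


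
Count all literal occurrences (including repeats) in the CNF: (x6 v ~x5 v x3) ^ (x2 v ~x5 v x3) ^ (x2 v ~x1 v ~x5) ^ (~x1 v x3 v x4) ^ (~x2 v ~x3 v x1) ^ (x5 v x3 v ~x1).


Clause lengths: 3, 3, 3, 3, 3, 3.
Sum = 3 + 3 + 3 + 3 + 3 + 3 = 18.

18


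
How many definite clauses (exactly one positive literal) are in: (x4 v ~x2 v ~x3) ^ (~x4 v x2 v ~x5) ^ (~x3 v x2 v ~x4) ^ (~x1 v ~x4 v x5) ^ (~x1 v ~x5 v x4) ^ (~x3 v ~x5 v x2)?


A definite clause has exactly one positive literal.
Clause 1: 1 positive -> definite
Clause 2: 1 positive -> definite
Clause 3: 1 positive -> definite
Clause 4: 1 positive -> definite
Clause 5: 1 positive -> definite
Clause 6: 1 positive -> definite
Definite clause count = 6.

6


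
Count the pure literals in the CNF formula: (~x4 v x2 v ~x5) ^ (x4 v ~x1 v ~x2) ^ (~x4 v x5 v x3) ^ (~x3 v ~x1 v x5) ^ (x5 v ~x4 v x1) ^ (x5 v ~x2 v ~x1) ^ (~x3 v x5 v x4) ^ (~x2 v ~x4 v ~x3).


A pure literal appears in only one polarity across all clauses.
No pure literals found.
Count = 0.

0


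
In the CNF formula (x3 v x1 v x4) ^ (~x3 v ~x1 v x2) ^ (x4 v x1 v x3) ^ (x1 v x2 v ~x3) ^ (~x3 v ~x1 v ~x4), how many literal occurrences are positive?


Scan each clause for unnegated literals.
Clause 1: 3 positive; Clause 2: 1 positive; Clause 3: 3 positive; Clause 4: 2 positive; Clause 5: 0 positive.
Total positive literal occurrences = 9.

9


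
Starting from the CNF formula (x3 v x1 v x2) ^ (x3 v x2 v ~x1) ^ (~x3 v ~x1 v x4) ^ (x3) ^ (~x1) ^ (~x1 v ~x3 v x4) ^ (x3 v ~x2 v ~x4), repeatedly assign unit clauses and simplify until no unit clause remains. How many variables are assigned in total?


Unit propagation repeatedly assigns the literal in any unit clause, then simplifies.
Assignments in order: x3 = T, x1 = F.
No further unit clauses remain.
Total variables assigned = 2.

2


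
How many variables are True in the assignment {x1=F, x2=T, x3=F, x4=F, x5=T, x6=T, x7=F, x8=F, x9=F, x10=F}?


The weight is the number of variables assigned True.
True variables: x2, x5, x6.
Weight = 3.

3


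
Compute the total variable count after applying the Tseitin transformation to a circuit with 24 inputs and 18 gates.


The Tseitin transformation introduces one auxiliary variable per gate.
Total variables = inputs + gates = 24 + 18 = 42.

42


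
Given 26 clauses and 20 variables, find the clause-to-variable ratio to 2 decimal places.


Clause-to-variable ratio = clauses / variables.
26 / 20 = 1.3.

1.3


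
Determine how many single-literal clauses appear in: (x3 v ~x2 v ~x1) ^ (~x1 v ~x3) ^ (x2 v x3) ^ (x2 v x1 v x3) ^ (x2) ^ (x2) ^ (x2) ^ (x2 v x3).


A unit clause contains exactly one literal.
Unit clauses found: (x2), (x2), (x2).
Count = 3.

3


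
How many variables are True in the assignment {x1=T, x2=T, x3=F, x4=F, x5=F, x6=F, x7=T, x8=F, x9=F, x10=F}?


The weight is the number of variables assigned True.
True variables: x1, x2, x7.
Weight = 3.

3


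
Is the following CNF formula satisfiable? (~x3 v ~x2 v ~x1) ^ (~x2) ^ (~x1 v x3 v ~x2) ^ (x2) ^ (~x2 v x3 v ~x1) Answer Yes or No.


Check all 8 possible truth assignments.
Number of satisfying assignments found: 0.
The formula is unsatisfiable.

No


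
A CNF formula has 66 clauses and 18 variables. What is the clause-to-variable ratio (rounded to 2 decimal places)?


Clause-to-variable ratio = clauses / variables.
66 / 18 = 3.67.

3.67


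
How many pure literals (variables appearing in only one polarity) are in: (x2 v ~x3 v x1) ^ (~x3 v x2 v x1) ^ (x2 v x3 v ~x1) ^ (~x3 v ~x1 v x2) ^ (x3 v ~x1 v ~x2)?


A pure literal appears in only one polarity across all clauses.
No pure literals found.
Count = 0.

0


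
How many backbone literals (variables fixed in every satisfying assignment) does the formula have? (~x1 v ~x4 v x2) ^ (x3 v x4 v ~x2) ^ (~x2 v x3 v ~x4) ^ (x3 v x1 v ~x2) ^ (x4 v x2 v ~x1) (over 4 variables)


Find all satisfying assignments: 8 model(s).
Check which variables have the same value in every model.
No variable is fixed across all models.
Backbone size = 0.

0


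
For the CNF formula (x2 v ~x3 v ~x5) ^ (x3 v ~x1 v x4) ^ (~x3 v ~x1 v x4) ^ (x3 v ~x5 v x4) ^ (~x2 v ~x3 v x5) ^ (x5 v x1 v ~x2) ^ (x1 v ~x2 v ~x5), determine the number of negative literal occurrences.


Scan each clause for negated literals.
Clause 1: 2 negative; Clause 2: 1 negative; Clause 3: 2 negative; Clause 4: 1 negative; Clause 5: 2 negative; Clause 6: 1 negative; Clause 7: 2 negative.
Total negative literal occurrences = 11.

11


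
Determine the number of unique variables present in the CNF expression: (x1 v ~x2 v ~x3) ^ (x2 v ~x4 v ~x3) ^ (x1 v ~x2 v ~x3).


Identify each distinct variable in the formula.
Variables found: x1, x2, x3, x4.
Total distinct variables = 4.

4


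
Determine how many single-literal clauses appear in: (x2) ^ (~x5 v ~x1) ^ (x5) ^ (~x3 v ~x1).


A unit clause contains exactly one literal.
Unit clauses found: (x2), (x5).
Count = 2.

2


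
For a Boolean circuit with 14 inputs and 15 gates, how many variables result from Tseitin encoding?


The Tseitin transformation introduces one auxiliary variable per gate.
Total variables = inputs + gates = 14 + 15 = 29.

29


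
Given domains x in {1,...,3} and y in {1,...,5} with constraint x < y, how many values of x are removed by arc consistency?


For the constraint x < y, x needs a supporting value in y's domain.
x can be at most 4 (one less than y's maximum).
Valid x values from domain: 3 out of 3.
Pruned = 3 - 3 = 0.

0


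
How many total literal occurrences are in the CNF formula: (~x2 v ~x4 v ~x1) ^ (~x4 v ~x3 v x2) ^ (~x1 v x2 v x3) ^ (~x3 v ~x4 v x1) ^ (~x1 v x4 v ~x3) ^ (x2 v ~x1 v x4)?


Clause lengths: 3, 3, 3, 3, 3, 3.
Sum = 3 + 3 + 3 + 3 + 3 + 3 = 18.

18


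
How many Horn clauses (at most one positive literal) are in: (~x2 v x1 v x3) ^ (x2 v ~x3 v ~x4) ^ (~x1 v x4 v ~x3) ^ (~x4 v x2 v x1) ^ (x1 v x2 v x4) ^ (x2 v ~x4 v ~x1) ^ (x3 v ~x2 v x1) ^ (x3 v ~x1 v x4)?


A Horn clause has at most one positive literal.
Clause 1: 2 positive lit(s) -> not Horn
Clause 2: 1 positive lit(s) -> Horn
Clause 3: 1 positive lit(s) -> Horn
Clause 4: 2 positive lit(s) -> not Horn
Clause 5: 3 positive lit(s) -> not Horn
Clause 6: 1 positive lit(s) -> Horn
Clause 7: 2 positive lit(s) -> not Horn
Clause 8: 2 positive lit(s) -> not Horn
Total Horn clauses = 3.

3


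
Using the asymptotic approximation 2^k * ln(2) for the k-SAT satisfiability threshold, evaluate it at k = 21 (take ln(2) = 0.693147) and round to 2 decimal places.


Using the asymptotic formula: threshold ~ 2^k * ln(2).
2^21 = 2097152.
2097152 * 0.693147 = 1453634.62.

1453634.62


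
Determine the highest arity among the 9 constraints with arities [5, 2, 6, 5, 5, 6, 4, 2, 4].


The arities are: 5, 2, 6, 5, 5, 6, 4, 2, 4.
Scan for the maximum value.
Maximum arity = 6.

6


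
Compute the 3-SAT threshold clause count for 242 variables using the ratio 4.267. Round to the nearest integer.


The 3-SAT phase transition occurs at approximately 4.267 clauses per variable.
m = 4.267 * 242 = 1032.614.
Rounded to nearest integer: 1033.

1033


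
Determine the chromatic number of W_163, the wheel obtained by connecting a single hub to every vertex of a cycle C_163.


W_163 consists of the cycle C_163 together with a hub vertex adjacent to every cycle vertex.
The cycle C_163 needs 3 colors (odd cycle -> 3).
The hub is adjacent to every cycle vertex, so it must receive a new color distinct from all of them.
Chromatic number = 3 + 1 = 4.

4


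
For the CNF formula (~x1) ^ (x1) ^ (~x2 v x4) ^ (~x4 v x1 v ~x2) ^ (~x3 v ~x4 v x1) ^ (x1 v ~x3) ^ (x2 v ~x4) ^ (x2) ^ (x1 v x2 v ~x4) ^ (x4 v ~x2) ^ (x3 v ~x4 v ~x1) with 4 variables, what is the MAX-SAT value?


Enumerate all 16 truth assignments.
For each, count how many of the 11 clauses are satisfied.
The formula is not fully satisfiable, so the maximum is below 11.
Maximum simultaneously satisfiable clauses = 10.

10


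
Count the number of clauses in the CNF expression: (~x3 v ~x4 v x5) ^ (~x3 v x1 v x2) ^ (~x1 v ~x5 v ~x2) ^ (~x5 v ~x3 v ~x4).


Each group enclosed in parentheses joined by ^ is one clause.
Counting the conjuncts: 4 clauses.

4


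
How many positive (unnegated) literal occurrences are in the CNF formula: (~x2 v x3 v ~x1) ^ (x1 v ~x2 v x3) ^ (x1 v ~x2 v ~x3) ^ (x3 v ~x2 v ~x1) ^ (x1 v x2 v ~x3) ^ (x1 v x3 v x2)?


Scan each clause for unnegated literals.
Clause 1: 1 positive; Clause 2: 2 positive; Clause 3: 1 positive; Clause 4: 1 positive; Clause 5: 2 positive; Clause 6: 3 positive.
Total positive literal occurrences = 10.

10


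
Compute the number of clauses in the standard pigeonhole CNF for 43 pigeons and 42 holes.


The PHP encoding has two parts:
1) At-least-one-hole clauses: 43 (one per pigeon, each with 42 literals).
2) At-most-one-pigeon-per-hole clauses: 42 holes * C(43,2) = 42 * 903 = 37926.
Total clauses = 43 + 37926 = 37969.

37969


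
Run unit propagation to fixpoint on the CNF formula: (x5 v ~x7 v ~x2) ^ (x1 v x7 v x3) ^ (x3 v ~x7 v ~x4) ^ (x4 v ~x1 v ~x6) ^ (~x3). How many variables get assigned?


Unit propagation repeatedly assigns the literal in any unit clause, then simplifies.
Assignments in order: x3 = F.
No further unit clauses remain.
Total variables assigned = 1.

1


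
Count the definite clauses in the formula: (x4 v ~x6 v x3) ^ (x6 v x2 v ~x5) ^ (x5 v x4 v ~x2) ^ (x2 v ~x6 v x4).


A definite clause has exactly one positive literal.
Clause 1: 2 positive -> not definite
Clause 2: 2 positive -> not definite
Clause 3: 2 positive -> not definite
Clause 4: 2 positive -> not definite
Definite clause count = 0.

0


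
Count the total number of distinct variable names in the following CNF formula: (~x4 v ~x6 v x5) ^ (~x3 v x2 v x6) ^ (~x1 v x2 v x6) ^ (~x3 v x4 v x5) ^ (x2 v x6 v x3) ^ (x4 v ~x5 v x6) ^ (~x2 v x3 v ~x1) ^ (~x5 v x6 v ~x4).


Identify each distinct variable in the formula.
Variables found: x1, x2, x3, x4, x5, x6.
Total distinct variables = 6.

6


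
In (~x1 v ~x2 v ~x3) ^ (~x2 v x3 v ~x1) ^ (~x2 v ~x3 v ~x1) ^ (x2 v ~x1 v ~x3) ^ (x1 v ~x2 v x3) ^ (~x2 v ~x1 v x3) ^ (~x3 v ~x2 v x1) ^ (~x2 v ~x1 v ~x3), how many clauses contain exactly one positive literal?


A definite clause has exactly one positive literal.
Clause 1: 0 positive -> not definite
Clause 2: 1 positive -> definite
Clause 3: 0 positive -> not definite
Clause 4: 1 positive -> definite
Clause 5: 2 positive -> not definite
Clause 6: 1 positive -> definite
Clause 7: 1 positive -> definite
Clause 8: 0 positive -> not definite
Definite clause count = 4.

4


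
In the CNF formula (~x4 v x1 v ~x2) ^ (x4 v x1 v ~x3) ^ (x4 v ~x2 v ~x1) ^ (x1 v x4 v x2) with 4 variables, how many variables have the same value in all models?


Find all satisfying assignments: 9 model(s).
Check which variables have the same value in every model.
No variable is fixed across all models.
Backbone size = 0.

0


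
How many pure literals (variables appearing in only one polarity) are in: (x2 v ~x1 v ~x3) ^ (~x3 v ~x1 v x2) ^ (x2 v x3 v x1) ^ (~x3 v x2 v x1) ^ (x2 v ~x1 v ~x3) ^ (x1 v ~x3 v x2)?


A pure literal appears in only one polarity across all clauses.
Pure literals: x2 (positive only).
Count = 1.

1


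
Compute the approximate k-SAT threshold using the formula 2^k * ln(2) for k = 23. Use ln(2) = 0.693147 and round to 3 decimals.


Using the asymptotic formula: threshold ~ 2^k * ln(2).
2^23 = 8388608.
8388608 * 0.693147 = 5814538.469.

5814538.469


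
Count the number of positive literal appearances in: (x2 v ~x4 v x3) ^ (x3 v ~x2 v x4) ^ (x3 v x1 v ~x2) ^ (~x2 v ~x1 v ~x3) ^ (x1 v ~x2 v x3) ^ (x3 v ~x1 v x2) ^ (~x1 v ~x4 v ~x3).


Scan each clause for unnegated literals.
Clause 1: 2 positive; Clause 2: 2 positive; Clause 3: 2 positive; Clause 4: 0 positive; Clause 5: 2 positive; Clause 6: 2 positive; Clause 7: 0 positive.
Total positive literal occurrences = 10.

10


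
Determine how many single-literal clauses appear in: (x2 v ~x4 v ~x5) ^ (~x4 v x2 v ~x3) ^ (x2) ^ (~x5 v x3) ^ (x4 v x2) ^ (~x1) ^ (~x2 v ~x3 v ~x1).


A unit clause contains exactly one literal.
Unit clauses found: (x2), (~x1).
Count = 2.

2


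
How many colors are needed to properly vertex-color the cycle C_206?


A cycle on an even number of vertices is bipartite: alternate two colors around the cycle.
Since 206 is even, two colors suffice, and at least two are needed because the graph has edges.
Chromatic number = 2.

2


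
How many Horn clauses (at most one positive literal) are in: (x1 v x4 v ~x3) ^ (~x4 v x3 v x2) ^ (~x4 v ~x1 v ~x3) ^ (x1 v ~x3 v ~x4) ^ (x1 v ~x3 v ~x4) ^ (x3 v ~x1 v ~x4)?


A Horn clause has at most one positive literal.
Clause 1: 2 positive lit(s) -> not Horn
Clause 2: 2 positive lit(s) -> not Horn
Clause 3: 0 positive lit(s) -> Horn
Clause 4: 1 positive lit(s) -> Horn
Clause 5: 1 positive lit(s) -> Horn
Clause 6: 1 positive lit(s) -> Horn
Total Horn clauses = 4.

4


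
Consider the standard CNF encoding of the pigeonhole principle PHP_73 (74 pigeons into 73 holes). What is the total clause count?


The PHP encoding has two parts:
1) At-least-one-hole clauses: 74 (one per pigeon, each with 73 literals).
2) At-most-one-pigeon-per-hole clauses: 73 holes * C(74,2) = 73 * 2701 = 197173.
Total clauses = 74 + 197173 = 197247.

197247


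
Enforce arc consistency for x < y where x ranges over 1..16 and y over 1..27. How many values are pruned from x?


For the constraint x < y, x needs a supporting value in y's domain.
x can be at most 26 (one less than y's maximum).
Valid x values from domain: 16 out of 16.
Pruned = 16 - 16 = 0.

0


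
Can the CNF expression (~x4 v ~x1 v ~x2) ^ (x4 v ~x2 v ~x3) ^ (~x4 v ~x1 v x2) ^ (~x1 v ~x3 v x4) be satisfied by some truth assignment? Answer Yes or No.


Check all 16 possible truth assignments.
Number of satisfying assignments found: 9.
The formula is satisfiable.

Yes


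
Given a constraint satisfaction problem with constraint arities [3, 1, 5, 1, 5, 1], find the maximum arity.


The arities are: 3, 1, 5, 1, 5, 1.
Scan for the maximum value.
Maximum arity = 5.

5


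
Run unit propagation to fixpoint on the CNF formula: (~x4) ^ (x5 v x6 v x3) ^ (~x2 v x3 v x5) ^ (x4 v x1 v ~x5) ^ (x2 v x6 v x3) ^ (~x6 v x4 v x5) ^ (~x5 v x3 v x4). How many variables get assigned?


Unit propagation repeatedly assigns the literal in any unit clause, then simplifies.
Assignments in order: x4 = F.
No further unit clauses remain.
Total variables assigned = 1.

1


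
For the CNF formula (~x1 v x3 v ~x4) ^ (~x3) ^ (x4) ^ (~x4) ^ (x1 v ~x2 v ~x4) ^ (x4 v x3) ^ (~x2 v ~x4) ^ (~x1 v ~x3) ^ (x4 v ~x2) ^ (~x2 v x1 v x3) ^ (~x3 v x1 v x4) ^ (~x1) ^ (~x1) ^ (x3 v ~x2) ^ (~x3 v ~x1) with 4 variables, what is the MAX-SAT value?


Enumerate all 16 truth assignments.
For each, count how many of the 15 clauses are satisfied.
The formula is not fully satisfiable, so the maximum is below 15.
Maximum simultaneously satisfiable clauses = 14.

14


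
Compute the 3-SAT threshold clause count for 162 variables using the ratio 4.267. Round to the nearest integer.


The 3-SAT phase transition occurs at approximately 4.267 clauses per variable.
m = 4.267 * 162 = 691.254.
Rounded to nearest integer: 691.

691


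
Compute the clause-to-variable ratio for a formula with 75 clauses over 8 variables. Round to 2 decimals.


Clause-to-variable ratio = clauses / variables.
75 / 8 = 9.38.

9.38


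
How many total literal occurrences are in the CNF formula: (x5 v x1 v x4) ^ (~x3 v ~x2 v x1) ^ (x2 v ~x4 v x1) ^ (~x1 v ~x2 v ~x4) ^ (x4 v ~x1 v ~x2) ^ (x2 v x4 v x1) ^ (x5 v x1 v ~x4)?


Clause lengths: 3, 3, 3, 3, 3, 3, 3.
Sum = 3 + 3 + 3 + 3 + 3 + 3 + 3 = 21.

21


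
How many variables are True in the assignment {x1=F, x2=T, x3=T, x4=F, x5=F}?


The weight is the number of variables assigned True.
True variables: x2, x3.
Weight = 2.

2


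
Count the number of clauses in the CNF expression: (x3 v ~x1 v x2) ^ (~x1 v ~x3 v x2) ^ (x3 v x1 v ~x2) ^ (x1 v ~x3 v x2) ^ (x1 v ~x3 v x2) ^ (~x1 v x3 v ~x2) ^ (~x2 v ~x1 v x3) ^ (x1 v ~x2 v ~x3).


Each group enclosed in parentheses joined by ^ is one clause.
Counting the conjuncts: 8 clauses.

8


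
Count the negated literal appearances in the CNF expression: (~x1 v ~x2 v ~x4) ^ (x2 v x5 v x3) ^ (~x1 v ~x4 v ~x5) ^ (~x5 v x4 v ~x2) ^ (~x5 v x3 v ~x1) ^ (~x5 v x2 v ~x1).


Scan each clause for negated literals.
Clause 1: 3 negative; Clause 2: 0 negative; Clause 3: 3 negative; Clause 4: 2 negative; Clause 5: 2 negative; Clause 6: 2 negative.
Total negative literal occurrences = 12.

12


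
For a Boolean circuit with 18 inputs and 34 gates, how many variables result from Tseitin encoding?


The Tseitin transformation introduces one auxiliary variable per gate.
Total variables = inputs + gates = 18 + 34 = 52.

52


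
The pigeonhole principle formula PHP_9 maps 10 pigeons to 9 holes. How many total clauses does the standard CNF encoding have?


The PHP encoding has two parts:
1) At-least-one-hole clauses: 10 (one per pigeon, each with 9 literals).
2) At-most-one-pigeon-per-hole clauses: 9 holes * C(10,2) = 9 * 45 = 405.
Total clauses = 10 + 405 = 415.

415


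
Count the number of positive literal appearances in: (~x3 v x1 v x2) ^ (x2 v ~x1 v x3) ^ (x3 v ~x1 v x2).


Scan each clause for unnegated literals.
Clause 1: 2 positive; Clause 2: 2 positive; Clause 3: 2 positive.
Total positive literal occurrences = 6.

6


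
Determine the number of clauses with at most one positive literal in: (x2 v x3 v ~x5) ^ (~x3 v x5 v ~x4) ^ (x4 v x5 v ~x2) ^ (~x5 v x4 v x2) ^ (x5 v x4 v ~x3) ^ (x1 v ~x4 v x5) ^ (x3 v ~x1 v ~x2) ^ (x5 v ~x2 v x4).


A Horn clause has at most one positive literal.
Clause 1: 2 positive lit(s) -> not Horn
Clause 2: 1 positive lit(s) -> Horn
Clause 3: 2 positive lit(s) -> not Horn
Clause 4: 2 positive lit(s) -> not Horn
Clause 5: 2 positive lit(s) -> not Horn
Clause 6: 2 positive lit(s) -> not Horn
Clause 7: 1 positive lit(s) -> Horn
Clause 8: 2 positive lit(s) -> not Horn
Total Horn clauses = 2.

2


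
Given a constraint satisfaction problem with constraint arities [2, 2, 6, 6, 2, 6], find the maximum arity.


The arities are: 2, 2, 6, 6, 2, 6.
Scan for the maximum value.
Maximum arity = 6.

6


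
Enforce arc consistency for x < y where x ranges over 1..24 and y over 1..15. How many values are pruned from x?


For the constraint x < y, x needs a supporting value in y's domain.
x can be at most 14 (one less than y's maximum).
Valid x values from domain: 14 out of 24.
Pruned = 24 - 14 = 10.

10


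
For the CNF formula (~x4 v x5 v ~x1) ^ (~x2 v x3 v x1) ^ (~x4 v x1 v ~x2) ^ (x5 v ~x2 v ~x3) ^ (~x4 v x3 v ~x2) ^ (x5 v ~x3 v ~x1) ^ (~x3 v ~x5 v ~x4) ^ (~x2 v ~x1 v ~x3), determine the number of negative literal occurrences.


Scan each clause for negated literals.
Clause 1: 2 negative; Clause 2: 1 negative; Clause 3: 2 negative; Clause 4: 2 negative; Clause 5: 2 negative; Clause 6: 2 negative; Clause 7: 3 negative; Clause 8: 3 negative.
Total negative literal occurrences = 17.

17


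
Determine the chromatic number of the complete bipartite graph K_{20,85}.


K_{20,85} is bipartite by definition: the two parts are independent sets, with every edge crossing between them.
Color all vertices in one part with color 1 and all vertices in the other part with color 2.
Since the graph has at least one edge, one color does not suffice.
Chromatic number = 2.

2


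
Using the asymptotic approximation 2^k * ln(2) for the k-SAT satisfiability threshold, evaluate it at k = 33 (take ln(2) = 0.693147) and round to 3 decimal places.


Using the asymptotic formula: threshold ~ 2^k * ln(2).
2^33 = 8589934592.
8589934592 * 0.693147 = 5954087392.641.

5954087392.641


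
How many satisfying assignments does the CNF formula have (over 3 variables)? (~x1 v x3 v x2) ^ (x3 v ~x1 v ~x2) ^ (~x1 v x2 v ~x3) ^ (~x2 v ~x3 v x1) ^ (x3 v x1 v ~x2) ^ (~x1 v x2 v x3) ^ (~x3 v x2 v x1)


Enumerate all 8 truth assignments over 3 variables.
Test each against every clause.
Satisfying assignments found: 2.

2


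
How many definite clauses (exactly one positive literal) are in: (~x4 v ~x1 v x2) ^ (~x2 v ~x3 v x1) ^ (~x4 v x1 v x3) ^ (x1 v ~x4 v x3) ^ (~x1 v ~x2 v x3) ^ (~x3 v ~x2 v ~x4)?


A definite clause has exactly one positive literal.
Clause 1: 1 positive -> definite
Clause 2: 1 positive -> definite
Clause 3: 2 positive -> not definite
Clause 4: 2 positive -> not definite
Clause 5: 1 positive -> definite
Clause 6: 0 positive -> not definite
Definite clause count = 3.

3


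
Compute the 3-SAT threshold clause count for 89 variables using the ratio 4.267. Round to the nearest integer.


The 3-SAT phase transition occurs at approximately 4.267 clauses per variable.
m = 4.267 * 89 = 379.763.
Rounded to nearest integer: 380.

380


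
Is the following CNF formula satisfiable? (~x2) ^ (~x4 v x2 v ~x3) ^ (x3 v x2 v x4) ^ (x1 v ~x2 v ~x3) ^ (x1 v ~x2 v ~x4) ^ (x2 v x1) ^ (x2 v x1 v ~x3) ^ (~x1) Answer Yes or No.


Check all 16 possible truth assignments.
Number of satisfying assignments found: 0.
The formula is unsatisfiable.

No


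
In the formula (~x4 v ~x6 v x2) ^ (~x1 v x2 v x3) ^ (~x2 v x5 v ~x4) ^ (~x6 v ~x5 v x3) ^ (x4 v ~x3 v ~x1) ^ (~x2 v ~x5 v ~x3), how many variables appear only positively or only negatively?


A pure literal appears in only one polarity across all clauses.
Pure literals: x1 (negative only), x6 (negative only).
Count = 2.

2


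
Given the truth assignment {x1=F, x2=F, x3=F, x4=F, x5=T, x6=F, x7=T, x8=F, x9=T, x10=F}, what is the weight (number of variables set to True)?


The weight is the number of variables assigned True.
True variables: x5, x7, x9.
Weight = 3.

3


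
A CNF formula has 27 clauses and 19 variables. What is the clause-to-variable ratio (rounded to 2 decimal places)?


Clause-to-variable ratio = clauses / variables.
27 / 19 = 1.42.

1.42


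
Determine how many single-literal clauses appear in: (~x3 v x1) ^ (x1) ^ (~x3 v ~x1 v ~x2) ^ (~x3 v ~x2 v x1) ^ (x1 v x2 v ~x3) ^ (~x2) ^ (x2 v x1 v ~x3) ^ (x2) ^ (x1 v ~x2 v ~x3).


A unit clause contains exactly one literal.
Unit clauses found: (x1), (~x2), (x2).
Count = 3.

3


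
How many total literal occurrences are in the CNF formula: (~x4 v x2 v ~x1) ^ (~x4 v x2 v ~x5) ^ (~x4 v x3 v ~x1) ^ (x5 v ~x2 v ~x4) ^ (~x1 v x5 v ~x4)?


Clause lengths: 3, 3, 3, 3, 3.
Sum = 3 + 3 + 3 + 3 + 3 = 15.

15


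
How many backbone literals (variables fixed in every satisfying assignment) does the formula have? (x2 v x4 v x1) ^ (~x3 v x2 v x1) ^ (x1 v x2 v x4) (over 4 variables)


Find all satisfying assignments: 13 model(s).
Check which variables have the same value in every model.
No variable is fixed across all models.
Backbone size = 0.

0


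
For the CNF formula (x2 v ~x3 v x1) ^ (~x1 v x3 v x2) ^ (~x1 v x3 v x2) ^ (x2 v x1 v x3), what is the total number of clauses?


Each group enclosed in parentheses joined by ^ is one clause.
Counting the conjuncts: 4 clauses.

4


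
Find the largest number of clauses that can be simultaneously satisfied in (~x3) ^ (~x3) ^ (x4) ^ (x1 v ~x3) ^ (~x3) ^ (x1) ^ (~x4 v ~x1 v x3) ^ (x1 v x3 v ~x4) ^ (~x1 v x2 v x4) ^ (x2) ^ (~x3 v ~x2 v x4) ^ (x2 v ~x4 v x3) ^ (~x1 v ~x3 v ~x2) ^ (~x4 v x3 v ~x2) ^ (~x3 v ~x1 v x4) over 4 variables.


Enumerate all 16 truth assignments.
For each, count how many of the 15 clauses are satisfied.
The formula is not fully satisfiable, so the maximum is below 15.
Maximum simultaneously satisfiable clauses = 14.

14


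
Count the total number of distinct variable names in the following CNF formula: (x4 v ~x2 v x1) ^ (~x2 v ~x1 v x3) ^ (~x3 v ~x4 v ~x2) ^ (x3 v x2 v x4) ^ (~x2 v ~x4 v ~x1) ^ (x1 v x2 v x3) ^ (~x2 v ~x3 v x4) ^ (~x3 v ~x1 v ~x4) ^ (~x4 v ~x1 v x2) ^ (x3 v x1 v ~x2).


Identify each distinct variable in the formula.
Variables found: x1, x2, x3, x4.
Total distinct variables = 4.

4


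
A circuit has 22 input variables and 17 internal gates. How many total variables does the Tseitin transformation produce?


The Tseitin transformation introduces one auxiliary variable per gate.
Total variables = inputs + gates = 22 + 17 = 39.

39


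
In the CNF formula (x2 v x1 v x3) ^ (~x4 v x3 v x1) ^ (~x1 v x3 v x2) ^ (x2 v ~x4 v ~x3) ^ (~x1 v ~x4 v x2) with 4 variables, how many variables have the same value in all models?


Find all satisfying assignments: 9 model(s).
Check which variables have the same value in every model.
No variable is fixed across all models.
Backbone size = 0.

0


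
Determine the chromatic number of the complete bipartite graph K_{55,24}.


K_{55,24} is bipartite by definition: the two parts are independent sets, with every edge crossing between them.
Color all vertices in one part with color 1 and all vertices in the other part with color 2.
Since the graph has at least one edge, one color does not suffice.
Chromatic number = 2.

2


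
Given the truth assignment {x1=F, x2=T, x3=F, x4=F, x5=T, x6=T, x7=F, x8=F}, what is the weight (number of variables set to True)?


The weight is the number of variables assigned True.
True variables: x2, x5, x6.
Weight = 3.

3


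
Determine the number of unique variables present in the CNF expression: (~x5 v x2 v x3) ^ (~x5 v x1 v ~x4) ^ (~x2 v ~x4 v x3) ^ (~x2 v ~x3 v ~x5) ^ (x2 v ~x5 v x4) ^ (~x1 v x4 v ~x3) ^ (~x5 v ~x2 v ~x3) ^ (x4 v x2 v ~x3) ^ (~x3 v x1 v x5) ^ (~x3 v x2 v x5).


Identify each distinct variable in the formula.
Variables found: x1, x2, x3, x4, x5.
Total distinct variables = 5.

5


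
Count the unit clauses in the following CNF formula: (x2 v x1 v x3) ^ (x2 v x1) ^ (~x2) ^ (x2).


A unit clause contains exactly one literal.
Unit clauses found: (~x2), (x2).
Count = 2.

2


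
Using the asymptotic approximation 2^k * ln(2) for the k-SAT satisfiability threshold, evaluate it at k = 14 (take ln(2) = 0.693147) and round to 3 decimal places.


Using the asymptotic formula: threshold ~ 2^k * ln(2).
2^14 = 16384.
16384 * 0.693147 = 11356.52.

11356.52


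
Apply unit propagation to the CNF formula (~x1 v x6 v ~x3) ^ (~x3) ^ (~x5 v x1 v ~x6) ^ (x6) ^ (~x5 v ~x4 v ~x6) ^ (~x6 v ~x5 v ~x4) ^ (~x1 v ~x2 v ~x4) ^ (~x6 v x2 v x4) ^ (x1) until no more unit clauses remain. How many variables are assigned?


Unit propagation repeatedly assigns the literal in any unit clause, then simplifies.
Assignments in order: x3 = F, x6 = T, x1 = T.
No further unit clauses remain.
Total variables assigned = 3.

3


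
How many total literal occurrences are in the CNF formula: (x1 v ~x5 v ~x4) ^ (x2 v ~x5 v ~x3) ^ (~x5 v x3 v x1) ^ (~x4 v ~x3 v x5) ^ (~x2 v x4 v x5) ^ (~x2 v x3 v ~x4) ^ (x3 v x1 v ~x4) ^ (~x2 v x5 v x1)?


Clause lengths: 3, 3, 3, 3, 3, 3, 3, 3.
Sum = 3 + 3 + 3 + 3 + 3 + 3 + 3 + 3 = 24.

24


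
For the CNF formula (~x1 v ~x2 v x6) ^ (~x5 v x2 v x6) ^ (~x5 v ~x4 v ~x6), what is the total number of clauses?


Each group enclosed in parentheses joined by ^ is one clause.
Counting the conjuncts: 3 clauses.

3


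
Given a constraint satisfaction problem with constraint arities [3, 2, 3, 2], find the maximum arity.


The arities are: 3, 2, 3, 2.
Scan for the maximum value.
Maximum arity = 3.

3


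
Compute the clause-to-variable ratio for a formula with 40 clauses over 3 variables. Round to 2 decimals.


Clause-to-variable ratio = clauses / variables.
40 / 3 = 13.33.

13.33


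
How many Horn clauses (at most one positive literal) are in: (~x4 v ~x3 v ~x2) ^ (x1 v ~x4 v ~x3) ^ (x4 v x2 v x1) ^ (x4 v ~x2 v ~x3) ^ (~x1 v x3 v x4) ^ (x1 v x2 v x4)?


A Horn clause has at most one positive literal.
Clause 1: 0 positive lit(s) -> Horn
Clause 2: 1 positive lit(s) -> Horn
Clause 3: 3 positive lit(s) -> not Horn
Clause 4: 1 positive lit(s) -> Horn
Clause 5: 2 positive lit(s) -> not Horn
Clause 6: 3 positive lit(s) -> not Horn
Total Horn clauses = 3.

3


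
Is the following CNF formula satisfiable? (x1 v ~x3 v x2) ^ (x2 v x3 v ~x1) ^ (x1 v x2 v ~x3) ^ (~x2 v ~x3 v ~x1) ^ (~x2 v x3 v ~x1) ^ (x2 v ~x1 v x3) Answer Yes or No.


Check all 8 possible truth assignments.
Number of satisfying assignments found: 4.
The formula is satisfiable.

Yes


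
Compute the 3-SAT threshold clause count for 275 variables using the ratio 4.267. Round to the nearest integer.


The 3-SAT phase transition occurs at approximately 4.267 clauses per variable.
m = 4.267 * 275 = 1173.425.
Rounded to nearest integer: 1173.

1173


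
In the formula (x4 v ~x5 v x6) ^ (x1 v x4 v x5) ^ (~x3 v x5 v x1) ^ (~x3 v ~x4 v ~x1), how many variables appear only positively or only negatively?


A pure literal appears in only one polarity across all clauses.
Pure literals: x3 (negative only), x6 (positive only).
Count = 2.

2


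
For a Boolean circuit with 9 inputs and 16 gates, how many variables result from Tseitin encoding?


The Tseitin transformation introduces one auxiliary variable per gate.
Total variables = inputs + gates = 9 + 16 = 25.

25


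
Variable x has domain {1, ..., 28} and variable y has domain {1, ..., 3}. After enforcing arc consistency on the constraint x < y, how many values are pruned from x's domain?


For the constraint x < y, x needs a supporting value in y's domain.
x can be at most 2 (one less than y's maximum).
Valid x values from domain: 2 out of 28.
Pruned = 28 - 2 = 26.

26


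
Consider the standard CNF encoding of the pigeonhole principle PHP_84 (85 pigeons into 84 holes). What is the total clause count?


The PHP encoding has two parts:
1) At-least-one-hole clauses: 85 (one per pigeon, each with 84 literals).
2) At-most-one-pigeon-per-hole clauses: 84 holes * C(85,2) = 84 * 3570 = 299880.
Total clauses = 85 + 299880 = 299965.

299965


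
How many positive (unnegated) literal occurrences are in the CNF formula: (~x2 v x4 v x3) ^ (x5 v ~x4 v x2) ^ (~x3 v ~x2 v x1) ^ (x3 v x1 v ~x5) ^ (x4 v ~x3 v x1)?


Scan each clause for unnegated literals.
Clause 1: 2 positive; Clause 2: 2 positive; Clause 3: 1 positive; Clause 4: 2 positive; Clause 5: 2 positive.
Total positive literal occurrences = 9.

9


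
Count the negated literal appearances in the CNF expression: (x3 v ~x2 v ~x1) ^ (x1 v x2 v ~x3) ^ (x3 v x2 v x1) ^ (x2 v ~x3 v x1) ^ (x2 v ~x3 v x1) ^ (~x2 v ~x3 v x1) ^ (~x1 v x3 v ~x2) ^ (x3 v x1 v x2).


Scan each clause for negated literals.
Clause 1: 2 negative; Clause 2: 1 negative; Clause 3: 0 negative; Clause 4: 1 negative; Clause 5: 1 negative; Clause 6: 2 negative; Clause 7: 2 negative; Clause 8: 0 negative.
Total negative literal occurrences = 9.

9


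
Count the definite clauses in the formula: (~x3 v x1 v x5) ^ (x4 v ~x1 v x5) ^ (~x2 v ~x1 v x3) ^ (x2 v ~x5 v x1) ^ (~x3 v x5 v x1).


A definite clause has exactly one positive literal.
Clause 1: 2 positive -> not definite
Clause 2: 2 positive -> not definite
Clause 3: 1 positive -> definite
Clause 4: 2 positive -> not definite
Clause 5: 2 positive -> not definite
Definite clause count = 1.

1


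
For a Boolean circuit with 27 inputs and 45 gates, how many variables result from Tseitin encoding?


The Tseitin transformation introduces one auxiliary variable per gate.
Total variables = inputs + gates = 27 + 45 = 72.

72


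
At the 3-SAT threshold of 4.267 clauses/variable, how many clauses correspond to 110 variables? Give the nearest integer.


The 3-SAT phase transition occurs at approximately 4.267 clauses per variable.
m = 4.267 * 110 = 469.37.
Rounded to nearest integer: 469.

469


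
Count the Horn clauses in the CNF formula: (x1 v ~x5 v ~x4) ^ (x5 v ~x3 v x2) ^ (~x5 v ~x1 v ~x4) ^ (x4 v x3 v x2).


A Horn clause has at most one positive literal.
Clause 1: 1 positive lit(s) -> Horn
Clause 2: 2 positive lit(s) -> not Horn
Clause 3: 0 positive lit(s) -> Horn
Clause 4: 3 positive lit(s) -> not Horn
Total Horn clauses = 2.

2


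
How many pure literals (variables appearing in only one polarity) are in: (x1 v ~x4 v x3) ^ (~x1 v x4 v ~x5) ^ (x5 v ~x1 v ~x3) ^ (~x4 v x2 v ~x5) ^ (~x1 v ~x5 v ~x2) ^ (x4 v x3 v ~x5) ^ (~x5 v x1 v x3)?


A pure literal appears in only one polarity across all clauses.
No pure literals found.
Count = 0.

0


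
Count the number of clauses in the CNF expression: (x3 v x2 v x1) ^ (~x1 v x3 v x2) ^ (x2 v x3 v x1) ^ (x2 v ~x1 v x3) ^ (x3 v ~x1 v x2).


Each group enclosed in parentheses joined by ^ is one clause.
Counting the conjuncts: 5 clauses.

5


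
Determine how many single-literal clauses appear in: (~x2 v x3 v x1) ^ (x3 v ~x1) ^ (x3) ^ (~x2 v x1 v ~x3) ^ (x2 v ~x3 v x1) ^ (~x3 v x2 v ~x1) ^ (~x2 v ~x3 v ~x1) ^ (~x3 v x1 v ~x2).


A unit clause contains exactly one literal.
Unit clauses found: (x3).
Count = 1.

1


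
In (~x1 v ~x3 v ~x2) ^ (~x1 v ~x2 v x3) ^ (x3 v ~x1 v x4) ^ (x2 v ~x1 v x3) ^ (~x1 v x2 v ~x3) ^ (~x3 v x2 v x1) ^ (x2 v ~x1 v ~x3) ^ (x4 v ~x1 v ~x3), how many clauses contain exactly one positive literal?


A definite clause has exactly one positive literal.
Clause 1: 0 positive -> not definite
Clause 2: 1 positive -> definite
Clause 3: 2 positive -> not definite
Clause 4: 2 positive -> not definite
Clause 5: 1 positive -> definite
Clause 6: 2 positive -> not definite
Clause 7: 1 positive -> definite
Clause 8: 1 positive -> definite
Definite clause count = 4.

4


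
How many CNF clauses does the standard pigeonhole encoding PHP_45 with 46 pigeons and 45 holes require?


The PHP encoding has two parts:
1) At-least-one-hole clauses: 46 (one per pigeon, each with 45 literals).
2) At-most-one-pigeon-per-hole clauses: 45 holes * C(46,2) = 45 * 1035 = 46575.
Total clauses = 46 + 46575 = 46621.

46621


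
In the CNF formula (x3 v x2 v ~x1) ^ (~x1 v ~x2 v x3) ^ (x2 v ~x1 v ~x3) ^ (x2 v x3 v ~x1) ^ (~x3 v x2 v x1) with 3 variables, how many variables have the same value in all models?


Find all satisfying assignments: 4 model(s).
Check which variables have the same value in every model.
No variable is fixed across all models.
Backbone size = 0.

0


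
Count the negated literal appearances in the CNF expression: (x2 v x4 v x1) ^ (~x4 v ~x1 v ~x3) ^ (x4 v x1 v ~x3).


Scan each clause for negated literals.
Clause 1: 0 negative; Clause 2: 3 negative; Clause 3: 1 negative.
Total negative literal occurrences = 4.

4


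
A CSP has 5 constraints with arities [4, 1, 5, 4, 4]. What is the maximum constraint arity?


The arities are: 4, 1, 5, 4, 4.
Scan for the maximum value.
Maximum arity = 5.

5


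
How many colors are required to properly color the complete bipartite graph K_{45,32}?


K_{45,32} is bipartite by definition: the two parts are independent sets, with every edge crossing between them.
Color all vertices in one part with color 1 and all vertices in the other part with color 2.
Since the graph has at least one edge, one color does not suffice.
Chromatic number = 2.

2


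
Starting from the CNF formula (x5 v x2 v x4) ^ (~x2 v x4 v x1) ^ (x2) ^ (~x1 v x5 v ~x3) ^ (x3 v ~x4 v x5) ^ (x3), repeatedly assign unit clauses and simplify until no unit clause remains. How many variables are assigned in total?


Unit propagation repeatedly assigns the literal in any unit clause, then simplifies.
Assignments in order: x2 = T, x3 = T.
No further unit clauses remain.
Total variables assigned = 2.

2


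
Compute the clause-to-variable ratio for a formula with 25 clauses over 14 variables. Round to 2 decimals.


Clause-to-variable ratio = clauses / variables.
25 / 14 = 1.79.

1.79


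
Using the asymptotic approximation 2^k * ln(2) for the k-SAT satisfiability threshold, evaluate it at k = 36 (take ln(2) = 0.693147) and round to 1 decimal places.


Using the asymptotic formula: threshold ~ 2^k * ln(2).
2^36 = 68719476736.
68719476736 * 0.693147 = 47632699141.1.

47632699141.1


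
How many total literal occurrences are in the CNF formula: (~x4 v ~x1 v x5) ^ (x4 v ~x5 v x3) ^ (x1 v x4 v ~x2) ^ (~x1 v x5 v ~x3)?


Clause lengths: 3, 3, 3, 3.
Sum = 3 + 3 + 3 + 3 = 12.

12


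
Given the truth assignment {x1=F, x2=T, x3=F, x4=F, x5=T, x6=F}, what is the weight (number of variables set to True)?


The weight is the number of variables assigned True.
True variables: x2, x5.
Weight = 2.

2


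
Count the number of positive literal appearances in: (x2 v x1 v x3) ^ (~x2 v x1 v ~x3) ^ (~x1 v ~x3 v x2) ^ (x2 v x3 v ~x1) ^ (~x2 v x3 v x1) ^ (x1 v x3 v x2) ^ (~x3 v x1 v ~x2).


Scan each clause for unnegated literals.
Clause 1: 3 positive; Clause 2: 1 positive; Clause 3: 1 positive; Clause 4: 2 positive; Clause 5: 2 positive; Clause 6: 3 positive; Clause 7: 1 positive.
Total positive literal occurrences = 13.

13


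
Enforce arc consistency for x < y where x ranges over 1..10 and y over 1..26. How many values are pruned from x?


For the constraint x < y, x needs a supporting value in y's domain.
x can be at most 25 (one less than y's maximum).
Valid x values from domain: 10 out of 10.
Pruned = 10 - 10 = 0.

0


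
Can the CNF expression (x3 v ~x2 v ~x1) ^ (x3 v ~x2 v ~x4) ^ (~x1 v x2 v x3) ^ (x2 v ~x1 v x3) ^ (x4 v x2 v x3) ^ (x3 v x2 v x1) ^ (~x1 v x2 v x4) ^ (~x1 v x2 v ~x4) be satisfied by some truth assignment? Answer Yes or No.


Check all 16 possible truth assignments.
Number of satisfying assignments found: 7.
The formula is satisfiable.

Yes


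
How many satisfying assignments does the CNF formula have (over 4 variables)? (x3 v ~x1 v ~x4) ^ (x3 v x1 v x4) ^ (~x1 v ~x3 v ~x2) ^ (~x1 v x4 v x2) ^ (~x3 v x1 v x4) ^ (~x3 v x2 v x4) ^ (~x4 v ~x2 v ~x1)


Enumerate all 16 truth assignments over 4 variables.
Test each against every clause.
Satisfying assignments found: 6.

6


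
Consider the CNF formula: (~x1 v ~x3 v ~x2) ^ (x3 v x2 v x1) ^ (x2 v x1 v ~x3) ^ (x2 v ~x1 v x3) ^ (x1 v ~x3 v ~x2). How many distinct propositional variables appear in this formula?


Identify each distinct variable in the formula.
Variables found: x1, x2, x3.
Total distinct variables = 3.

3
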